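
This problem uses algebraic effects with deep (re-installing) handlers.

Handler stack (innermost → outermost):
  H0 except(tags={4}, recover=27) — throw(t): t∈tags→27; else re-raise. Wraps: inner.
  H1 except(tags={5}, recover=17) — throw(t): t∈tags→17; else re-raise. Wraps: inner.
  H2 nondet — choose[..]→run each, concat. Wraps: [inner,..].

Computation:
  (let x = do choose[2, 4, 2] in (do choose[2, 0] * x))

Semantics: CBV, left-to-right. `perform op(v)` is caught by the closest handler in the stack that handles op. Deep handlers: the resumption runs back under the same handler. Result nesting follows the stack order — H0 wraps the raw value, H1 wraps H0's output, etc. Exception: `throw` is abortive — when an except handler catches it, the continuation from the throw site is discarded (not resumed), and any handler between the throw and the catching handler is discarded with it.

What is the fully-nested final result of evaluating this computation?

Answer: [4, 0, 8, 0, 4, 0]

Step-by-step:
choose[2, 4, 2] @ H2
  branch[0] choose=2:
    choose[2, 0] @ H2
      branch[0] choose=2:
        H0 returns 4
        H1 returns 4
        H2 returns [4]
      branch[1] choose=0:
        H0 returns 0
        H1 returns 0
        H2 returns [0]
  branch[1] choose=4:
    choose[2, 0] @ H2
      branch[0] choose=2:
        H0 returns 8
        H1 returns 8
        H2 returns [8]
      branch[1] choose=0:
        H0 returns 0
        H1 returns 0
        H2 returns [0]
  branch[2] choose=2:
    choose[2, 0] @ H2
      branch[0] choose=2:
        H0 returns 4
        H1 returns 4
        H2 returns [4]
      branch[1] choose=0:
        H0 returns 0
        H1 returns 0
        H2 returns [0]
= [4, 0, 8, 0, 4, 0]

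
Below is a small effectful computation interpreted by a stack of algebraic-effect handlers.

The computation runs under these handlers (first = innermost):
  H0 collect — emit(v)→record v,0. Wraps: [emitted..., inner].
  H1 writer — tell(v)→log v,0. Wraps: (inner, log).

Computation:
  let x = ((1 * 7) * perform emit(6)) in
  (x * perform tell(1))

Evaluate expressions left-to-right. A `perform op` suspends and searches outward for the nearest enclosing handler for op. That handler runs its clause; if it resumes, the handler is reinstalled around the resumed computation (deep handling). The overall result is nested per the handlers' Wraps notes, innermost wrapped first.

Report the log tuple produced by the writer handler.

Step-by-step:
emit(6) @ H0 ⇒ out+=6
tell(1) @ H1 ⇒ log+=1
H0 returns [6, 0]
H1 returns ([6, 0], (1))
= ([6, 0], (1))

Answer: (1)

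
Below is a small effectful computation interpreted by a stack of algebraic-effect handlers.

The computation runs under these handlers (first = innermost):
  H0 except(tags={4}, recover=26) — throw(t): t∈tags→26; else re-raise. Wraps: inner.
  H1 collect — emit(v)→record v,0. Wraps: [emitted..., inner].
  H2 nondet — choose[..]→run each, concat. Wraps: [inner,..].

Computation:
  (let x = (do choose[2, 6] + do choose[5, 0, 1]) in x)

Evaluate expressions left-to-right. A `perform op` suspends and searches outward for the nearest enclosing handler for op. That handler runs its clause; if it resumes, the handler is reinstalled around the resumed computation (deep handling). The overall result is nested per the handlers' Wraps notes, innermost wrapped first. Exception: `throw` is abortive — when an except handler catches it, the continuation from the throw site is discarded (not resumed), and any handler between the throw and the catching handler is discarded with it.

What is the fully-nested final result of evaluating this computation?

Evaluation trace:
choose[2, 6] @ H2
  branch[0] choose=2:
    choose[5, 0, 1] @ H2
      branch[0] choose=5:
        H0 returns 7
        H1 returns [7]
        H2 returns [[7]]
      branch[1] choose=0:
        H0 returns 2
        H1 returns [2]
        H2 returns [[2]]
      branch[2] choose=1:
        H0 returns 3
        H1 returns [3]
        H2 returns [[3]]
  branch[1] choose=6:
    choose[5, 0, 1] @ H2
      branch[0] choose=5:
        H0 returns 11
        H1 returns [11]
        H2 returns [[11]]
      branch[1] choose=0:
        H0 returns 6
        H1 returns [6]
        H2 returns [[6]]
      branch[2] choose=1:
        H0 returns 7
        H1 returns [7]
        H2 returns [[7]]
= [[7], [2], [3], [11], [6], [7]]

Answer: [[7], [2], [3], [11], [6], [7]]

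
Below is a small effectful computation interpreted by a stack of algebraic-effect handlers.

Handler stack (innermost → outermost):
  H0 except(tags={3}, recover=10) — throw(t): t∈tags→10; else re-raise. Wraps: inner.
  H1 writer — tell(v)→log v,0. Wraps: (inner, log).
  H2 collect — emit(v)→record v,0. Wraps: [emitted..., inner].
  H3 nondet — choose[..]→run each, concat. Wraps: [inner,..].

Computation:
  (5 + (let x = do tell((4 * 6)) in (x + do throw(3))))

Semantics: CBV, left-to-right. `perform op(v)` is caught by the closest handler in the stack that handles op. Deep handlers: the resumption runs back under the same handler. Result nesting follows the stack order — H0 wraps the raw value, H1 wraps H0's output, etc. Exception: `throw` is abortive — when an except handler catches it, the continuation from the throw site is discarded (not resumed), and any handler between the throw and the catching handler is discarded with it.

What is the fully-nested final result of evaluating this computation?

Evaluation trace:
tell(24) @ H1 ⇒ log+=24
throw(3) @ H0 caught ⇒ 10
H1 returns (10, (24))
H2 returns [(10, (24))]
H3 returns [[(10, (24))]]
= [[(10, (24))]]

Answer: [[(10, (24))]]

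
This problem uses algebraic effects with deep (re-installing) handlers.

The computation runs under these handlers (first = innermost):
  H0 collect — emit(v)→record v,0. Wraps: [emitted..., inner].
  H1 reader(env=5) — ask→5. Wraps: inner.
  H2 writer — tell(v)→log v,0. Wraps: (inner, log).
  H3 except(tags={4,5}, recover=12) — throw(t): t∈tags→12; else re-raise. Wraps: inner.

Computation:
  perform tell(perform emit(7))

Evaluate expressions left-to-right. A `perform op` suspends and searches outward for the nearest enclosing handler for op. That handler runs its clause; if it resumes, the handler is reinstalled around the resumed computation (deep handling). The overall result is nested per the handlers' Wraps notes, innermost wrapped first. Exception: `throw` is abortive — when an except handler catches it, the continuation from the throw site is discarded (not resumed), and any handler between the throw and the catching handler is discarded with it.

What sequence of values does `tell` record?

Evaluation trace:
emit(7) @ H0 ⇒ out+=7
tell(0) @ H2 ⇒ log+=0
H0 returns [7, 0]
H1 returns [7, 0]
H2 returns ([7, 0], (0))
H3 returns ([7, 0], (0))
= ([7, 0], (0))

Answer: (0)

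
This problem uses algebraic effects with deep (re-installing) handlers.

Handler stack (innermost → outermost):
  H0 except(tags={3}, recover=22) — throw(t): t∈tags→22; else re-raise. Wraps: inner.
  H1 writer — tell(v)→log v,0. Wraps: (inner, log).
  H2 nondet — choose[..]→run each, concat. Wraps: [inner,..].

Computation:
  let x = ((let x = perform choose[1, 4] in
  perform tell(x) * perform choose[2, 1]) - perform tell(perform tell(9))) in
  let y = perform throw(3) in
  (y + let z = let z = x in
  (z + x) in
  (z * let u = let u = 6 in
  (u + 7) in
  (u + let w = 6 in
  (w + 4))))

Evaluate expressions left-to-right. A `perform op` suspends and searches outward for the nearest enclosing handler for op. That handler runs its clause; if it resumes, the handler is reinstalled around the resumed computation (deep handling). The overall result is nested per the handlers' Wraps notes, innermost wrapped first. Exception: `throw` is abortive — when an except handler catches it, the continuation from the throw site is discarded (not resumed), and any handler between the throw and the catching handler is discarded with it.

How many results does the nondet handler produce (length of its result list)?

Answer: 4

Step-by-step:
choose[1, 4] @ H2
  branch[0] choose=1:
    tell(1) @ H1 ⇒ log+=1
    choose[2, 1] @ H2
      branch[0] choose=2:
        tell(9) @ H1 ⇒ log+=9
        tell(0) @ H1 ⇒ log+=0
        throw(3) @ H0 caught ⇒ 22
        H1 returns (22, (1, 9, 0))
        H2 returns [(22, (1, 9, 0))]
      branch[1] choose=1:
        tell(9) @ H1 ⇒ log+=9
        tell(0) @ H1 ⇒ log+=0
        throw(3) @ H0 caught ⇒ 22
        H1 returns (22, (1, 9, 0))
        H2 returns [(22, (1, 9, 0))]
  branch[1] choose=4:
    tell(4) @ H1 ⇒ log+=4
    choose[2, 1] @ H2
      branch[0] choose=2:
        tell(9) @ H1 ⇒ log+=9
        tell(0) @ H1 ⇒ log+=0
        throw(3) @ H0 caught ⇒ 22
        H1 returns (22, (4, 9, 0))
        H2 returns [(22, (4, 9, 0))]
      branch[1] choose=1:
        tell(9) @ H1 ⇒ log+=9
        tell(0) @ H1 ⇒ log+=0
        throw(3) @ H0 caught ⇒ 22
        H1 returns (22, (4, 9, 0))
        H2 returns [(22, (4, 9, 0))]
= [(22, (1, 9, 0)), (22, (1, 9, 0)), (22, (4, 9, 0)), (22, (4, 9, 0))]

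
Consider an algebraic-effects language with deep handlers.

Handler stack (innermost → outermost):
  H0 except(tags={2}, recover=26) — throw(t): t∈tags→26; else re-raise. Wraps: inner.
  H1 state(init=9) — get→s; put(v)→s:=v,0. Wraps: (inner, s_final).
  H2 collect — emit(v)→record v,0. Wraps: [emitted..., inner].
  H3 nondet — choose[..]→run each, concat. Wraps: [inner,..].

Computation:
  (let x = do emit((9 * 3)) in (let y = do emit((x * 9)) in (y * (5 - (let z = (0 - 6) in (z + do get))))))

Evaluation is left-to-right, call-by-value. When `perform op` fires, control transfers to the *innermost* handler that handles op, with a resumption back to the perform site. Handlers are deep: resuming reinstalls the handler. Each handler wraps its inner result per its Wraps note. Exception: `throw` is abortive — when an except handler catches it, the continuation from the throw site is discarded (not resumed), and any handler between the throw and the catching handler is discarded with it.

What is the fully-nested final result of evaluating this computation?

Answer: [[27, 0, (0, 9)]]

Evaluation trace:
emit(27) @ H2 ⇒ out+=27
emit(0) @ H2 ⇒ out+=0
get @ H1 ⇒ 9
H0 returns 0
H1 returns (0, 9)
H2 returns [27, 0, (0, 9)]
H3 returns [[27, 0, (0, 9)]]
= [[27, 0, (0, 9)]]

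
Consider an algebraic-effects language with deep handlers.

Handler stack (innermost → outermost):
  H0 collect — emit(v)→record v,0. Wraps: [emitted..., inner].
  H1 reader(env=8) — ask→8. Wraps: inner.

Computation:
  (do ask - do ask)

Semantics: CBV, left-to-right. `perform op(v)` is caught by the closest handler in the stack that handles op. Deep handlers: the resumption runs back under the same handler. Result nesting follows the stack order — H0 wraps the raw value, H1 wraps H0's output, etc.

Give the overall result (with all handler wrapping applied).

Answer: [0]

Step-by-step:
ask @ H1 ⇒ 8
ask @ H1 ⇒ 8
H0 returns [0]
H1 returns [0]
= [0]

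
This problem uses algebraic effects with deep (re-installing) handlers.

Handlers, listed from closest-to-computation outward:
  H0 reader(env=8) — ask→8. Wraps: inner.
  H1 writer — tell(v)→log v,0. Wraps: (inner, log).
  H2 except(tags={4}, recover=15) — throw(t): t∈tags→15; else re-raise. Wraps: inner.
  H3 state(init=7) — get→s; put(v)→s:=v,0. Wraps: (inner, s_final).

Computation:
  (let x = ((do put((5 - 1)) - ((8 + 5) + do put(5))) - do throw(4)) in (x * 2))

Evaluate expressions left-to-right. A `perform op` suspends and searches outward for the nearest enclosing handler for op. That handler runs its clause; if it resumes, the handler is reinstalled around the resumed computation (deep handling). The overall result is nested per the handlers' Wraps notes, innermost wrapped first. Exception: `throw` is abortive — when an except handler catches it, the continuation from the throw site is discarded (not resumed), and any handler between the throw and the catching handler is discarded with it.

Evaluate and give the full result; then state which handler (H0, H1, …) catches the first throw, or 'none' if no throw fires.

Evaluation trace:
put(4) @ H3 ⇒ s:=4
put(5) @ H3 ⇒ s:=5
throw(4) @ H2 caught ⇒ 15
H3 returns (15, 5)
= (15, 5)

Answer: (15, 5) ; first throw caught by: H2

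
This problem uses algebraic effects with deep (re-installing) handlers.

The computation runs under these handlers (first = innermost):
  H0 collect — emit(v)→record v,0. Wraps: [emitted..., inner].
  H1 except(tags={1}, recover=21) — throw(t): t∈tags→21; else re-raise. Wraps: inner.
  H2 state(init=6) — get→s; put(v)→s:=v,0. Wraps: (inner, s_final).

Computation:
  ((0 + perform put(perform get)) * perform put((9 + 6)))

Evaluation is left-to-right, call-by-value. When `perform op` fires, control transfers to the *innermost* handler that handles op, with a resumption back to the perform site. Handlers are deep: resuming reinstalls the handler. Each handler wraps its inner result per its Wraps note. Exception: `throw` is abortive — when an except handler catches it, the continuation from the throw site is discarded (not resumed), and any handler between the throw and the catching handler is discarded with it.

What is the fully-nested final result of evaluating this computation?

Answer: ([0], 15)

Step-by-step:
get @ H2 ⇒ 6
put(6) @ H2 ⇒ s:=6
put(15) @ H2 ⇒ s:=15
H0 returns [0]
H1 returns [0]
H2 returns ([0], 15)
= ([0], 15)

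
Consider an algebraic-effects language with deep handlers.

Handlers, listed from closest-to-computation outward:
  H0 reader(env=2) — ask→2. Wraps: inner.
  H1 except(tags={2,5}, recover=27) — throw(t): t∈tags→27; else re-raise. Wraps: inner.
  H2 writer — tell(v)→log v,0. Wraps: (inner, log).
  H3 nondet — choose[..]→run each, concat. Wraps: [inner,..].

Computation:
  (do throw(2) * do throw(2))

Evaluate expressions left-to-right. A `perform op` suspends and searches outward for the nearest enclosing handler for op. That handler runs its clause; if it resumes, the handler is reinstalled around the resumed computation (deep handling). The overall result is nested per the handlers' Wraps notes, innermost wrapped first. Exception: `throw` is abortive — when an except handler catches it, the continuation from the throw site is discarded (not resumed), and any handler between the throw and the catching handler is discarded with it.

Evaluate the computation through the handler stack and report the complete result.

Answer: [(27, ())]

Evaluation trace:
throw(2) @ H1 caught ⇒ 27
H2 returns (27, ())
H3 returns [(27, ())]
= [(27, ())]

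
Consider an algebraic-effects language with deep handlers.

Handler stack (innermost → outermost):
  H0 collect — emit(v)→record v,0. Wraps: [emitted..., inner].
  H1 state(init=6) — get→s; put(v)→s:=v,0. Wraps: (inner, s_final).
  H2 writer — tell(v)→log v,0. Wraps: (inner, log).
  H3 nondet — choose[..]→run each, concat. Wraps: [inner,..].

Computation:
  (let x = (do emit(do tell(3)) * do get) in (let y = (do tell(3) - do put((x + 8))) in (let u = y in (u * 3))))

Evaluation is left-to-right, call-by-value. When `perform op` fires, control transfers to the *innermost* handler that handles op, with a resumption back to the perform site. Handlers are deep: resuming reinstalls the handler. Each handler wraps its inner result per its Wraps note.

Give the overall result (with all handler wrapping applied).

Answer: [(([0, 0], 8), (3, 3))]

Working:
tell(3) @ H2 ⇒ log+=3
emit(0) @ H0 ⇒ out+=0
get @ H1 ⇒ 6
tell(3) @ H2 ⇒ log+=3
put(8) @ H1 ⇒ s:=8
H0 returns [0, 0]
H1 returns ([0, 0], 8)
H2 returns (([0, 0], 8), (3, 3))
H3 returns [(([0, 0], 8), (3, 3))]
= [(([0, 0], 8), (3, 3))]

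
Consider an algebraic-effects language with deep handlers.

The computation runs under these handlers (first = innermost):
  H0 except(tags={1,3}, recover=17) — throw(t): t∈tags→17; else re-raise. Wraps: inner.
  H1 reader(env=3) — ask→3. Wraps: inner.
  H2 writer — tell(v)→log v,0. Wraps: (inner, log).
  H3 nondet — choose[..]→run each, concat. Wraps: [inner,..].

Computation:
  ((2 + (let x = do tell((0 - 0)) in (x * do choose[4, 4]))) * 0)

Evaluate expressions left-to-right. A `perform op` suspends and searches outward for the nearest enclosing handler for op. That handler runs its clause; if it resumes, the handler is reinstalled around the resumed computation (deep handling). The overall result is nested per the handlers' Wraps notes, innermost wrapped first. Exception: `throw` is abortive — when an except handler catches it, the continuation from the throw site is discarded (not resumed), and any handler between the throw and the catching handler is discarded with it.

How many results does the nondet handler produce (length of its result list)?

Answer: 2

Working:
tell(0) @ H2 ⇒ log+=0
choose[4, 4] @ H3
  branch[0] choose=4:
    H0 returns 0
    H1 returns 0
    H2 returns (0, (0))
    H3 returns [(0, (0))]
  branch[1] choose=4:
    H0 returns 0
    H1 returns 0
    H2 returns (0, (0))
    H3 returns [(0, (0))]
= [(0, (0)), (0, (0))]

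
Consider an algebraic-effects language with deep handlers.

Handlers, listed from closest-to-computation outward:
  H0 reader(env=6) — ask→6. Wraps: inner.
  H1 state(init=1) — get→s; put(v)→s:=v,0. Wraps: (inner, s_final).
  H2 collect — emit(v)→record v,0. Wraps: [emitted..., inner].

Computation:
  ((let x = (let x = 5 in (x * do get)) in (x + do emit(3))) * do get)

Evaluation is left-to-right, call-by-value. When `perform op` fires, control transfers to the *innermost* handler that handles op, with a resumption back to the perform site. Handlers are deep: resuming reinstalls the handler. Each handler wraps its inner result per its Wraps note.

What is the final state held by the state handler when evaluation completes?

Answer: 1

Evaluation trace:
get @ H1 ⇒ 1
emit(3) @ H2 ⇒ out+=3
get @ H1 ⇒ 1
H0 returns 5
H1 returns (5, 1)
H2 returns [3, (5, 1)]
= [3, (5, 1)]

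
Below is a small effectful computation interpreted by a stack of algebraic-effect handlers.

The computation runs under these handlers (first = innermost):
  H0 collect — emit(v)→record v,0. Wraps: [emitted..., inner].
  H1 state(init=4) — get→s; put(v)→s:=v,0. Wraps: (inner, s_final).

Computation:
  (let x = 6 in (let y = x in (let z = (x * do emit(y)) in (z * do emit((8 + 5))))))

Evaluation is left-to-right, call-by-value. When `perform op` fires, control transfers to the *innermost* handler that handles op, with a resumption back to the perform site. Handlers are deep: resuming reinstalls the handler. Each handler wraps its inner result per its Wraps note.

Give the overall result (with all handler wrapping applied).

Answer: ([6, 13, 0], 4)

Evaluation trace:
emit(6) @ H0 ⇒ out+=6
emit(13) @ H0 ⇒ out+=13
H0 returns [6, 13, 0]
H1 returns ([6, 13, 0], 4)
= ([6, 13, 0], 4)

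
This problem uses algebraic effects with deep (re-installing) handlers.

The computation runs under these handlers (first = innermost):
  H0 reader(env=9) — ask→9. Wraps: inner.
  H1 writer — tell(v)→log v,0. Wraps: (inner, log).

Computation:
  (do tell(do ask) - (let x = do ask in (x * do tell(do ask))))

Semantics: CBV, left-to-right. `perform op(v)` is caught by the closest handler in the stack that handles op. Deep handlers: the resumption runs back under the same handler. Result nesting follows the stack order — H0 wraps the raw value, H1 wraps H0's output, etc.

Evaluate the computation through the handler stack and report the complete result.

Answer: (0, (9, 9))

Evaluation trace:
ask @ H0 ⇒ 9
tell(9) @ H1 ⇒ log+=9
ask @ H0 ⇒ 9
ask @ H0 ⇒ 9
tell(9) @ H1 ⇒ log+=9
H0 returns 0
H1 returns (0, (9, 9))
= (0, (9, 9))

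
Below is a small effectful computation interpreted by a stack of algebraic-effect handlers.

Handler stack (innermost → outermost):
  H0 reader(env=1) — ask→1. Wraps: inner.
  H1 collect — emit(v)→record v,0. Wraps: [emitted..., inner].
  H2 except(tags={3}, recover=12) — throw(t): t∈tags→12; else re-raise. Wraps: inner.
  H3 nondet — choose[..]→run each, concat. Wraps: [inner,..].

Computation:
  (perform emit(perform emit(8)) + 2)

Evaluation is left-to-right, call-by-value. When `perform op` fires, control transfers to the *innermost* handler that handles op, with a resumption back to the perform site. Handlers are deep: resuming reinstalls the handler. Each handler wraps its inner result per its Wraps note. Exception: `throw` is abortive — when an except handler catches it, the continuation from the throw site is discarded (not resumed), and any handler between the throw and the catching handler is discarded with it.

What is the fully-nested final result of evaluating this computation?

Answer: [[8, 0, 2]]

Evaluation trace:
emit(8) @ H1 ⇒ out+=8
emit(0) @ H1 ⇒ out+=0
H0 returns 2
H1 returns [8, 0, 2]
H2 returns [8, 0, 2]
H3 returns [[8, 0, 2]]
= [[8, 0, 2]]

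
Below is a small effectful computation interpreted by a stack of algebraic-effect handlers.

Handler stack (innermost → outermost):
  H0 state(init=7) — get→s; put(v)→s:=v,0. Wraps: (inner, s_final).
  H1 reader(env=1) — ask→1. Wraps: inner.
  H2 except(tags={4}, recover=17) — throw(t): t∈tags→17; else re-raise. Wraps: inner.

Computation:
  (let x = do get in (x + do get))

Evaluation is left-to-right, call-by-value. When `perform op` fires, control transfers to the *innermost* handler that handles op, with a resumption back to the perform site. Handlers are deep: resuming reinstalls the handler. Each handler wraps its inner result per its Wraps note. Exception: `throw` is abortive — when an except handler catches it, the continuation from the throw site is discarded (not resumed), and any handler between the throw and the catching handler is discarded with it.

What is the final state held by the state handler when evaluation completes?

Answer: 7

Evaluation trace:
get @ H0 ⇒ 7
get @ H0 ⇒ 7
H0 returns (14, 7)
H1 returns (14, 7)
H2 returns (14, 7)
= (14, 7)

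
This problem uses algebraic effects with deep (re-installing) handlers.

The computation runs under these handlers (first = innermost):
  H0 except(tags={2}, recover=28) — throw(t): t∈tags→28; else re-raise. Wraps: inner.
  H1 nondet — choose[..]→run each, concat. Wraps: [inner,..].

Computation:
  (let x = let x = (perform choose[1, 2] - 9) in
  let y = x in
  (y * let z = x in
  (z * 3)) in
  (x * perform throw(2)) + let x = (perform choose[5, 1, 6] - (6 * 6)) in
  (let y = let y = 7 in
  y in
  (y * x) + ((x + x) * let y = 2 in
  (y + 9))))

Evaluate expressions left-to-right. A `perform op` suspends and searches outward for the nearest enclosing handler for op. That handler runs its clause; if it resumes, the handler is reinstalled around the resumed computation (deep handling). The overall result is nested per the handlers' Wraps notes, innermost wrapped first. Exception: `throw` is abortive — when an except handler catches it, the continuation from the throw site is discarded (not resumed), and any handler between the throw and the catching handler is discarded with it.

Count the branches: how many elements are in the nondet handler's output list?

Answer: 2

Working:
choose[1, 2] @ H1
  branch[0] choose=1:
    throw(2) @ H0 caught ⇒ 28
    H1 returns [28]
  branch[1] choose=2:
    throw(2) @ H0 caught ⇒ 28
    H1 returns [28]
= [28, 28]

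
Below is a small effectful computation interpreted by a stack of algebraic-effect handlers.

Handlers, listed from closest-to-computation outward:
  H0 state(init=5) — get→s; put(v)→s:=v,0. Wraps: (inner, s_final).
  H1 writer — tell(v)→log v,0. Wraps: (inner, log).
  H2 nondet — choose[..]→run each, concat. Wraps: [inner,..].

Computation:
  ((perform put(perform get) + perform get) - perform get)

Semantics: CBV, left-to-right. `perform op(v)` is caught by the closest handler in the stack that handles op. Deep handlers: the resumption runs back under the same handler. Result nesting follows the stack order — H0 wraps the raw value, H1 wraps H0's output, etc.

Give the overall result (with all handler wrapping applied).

Working:
get @ H0 ⇒ 5
put(5) @ H0 ⇒ s:=5
get @ H0 ⇒ 5
get @ H0 ⇒ 5
H0 returns (0, 5)
H1 returns ((0, 5), ())
H2 returns [((0, 5), ())]
= [((0, 5), ())]

Answer: [((0, 5), ())]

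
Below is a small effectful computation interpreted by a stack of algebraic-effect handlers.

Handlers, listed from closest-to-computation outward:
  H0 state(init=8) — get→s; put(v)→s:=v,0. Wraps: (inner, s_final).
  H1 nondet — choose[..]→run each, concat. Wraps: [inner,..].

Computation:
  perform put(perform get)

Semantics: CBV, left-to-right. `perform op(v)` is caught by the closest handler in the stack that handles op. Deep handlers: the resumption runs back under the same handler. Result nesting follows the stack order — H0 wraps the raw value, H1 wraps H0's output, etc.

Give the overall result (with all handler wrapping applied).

Answer: [(0, 8)]

Step-by-step:
get @ H0 ⇒ 8
put(8) @ H0 ⇒ s:=8
H0 returns (0, 8)
H1 returns [(0, 8)]
= [(0, 8)]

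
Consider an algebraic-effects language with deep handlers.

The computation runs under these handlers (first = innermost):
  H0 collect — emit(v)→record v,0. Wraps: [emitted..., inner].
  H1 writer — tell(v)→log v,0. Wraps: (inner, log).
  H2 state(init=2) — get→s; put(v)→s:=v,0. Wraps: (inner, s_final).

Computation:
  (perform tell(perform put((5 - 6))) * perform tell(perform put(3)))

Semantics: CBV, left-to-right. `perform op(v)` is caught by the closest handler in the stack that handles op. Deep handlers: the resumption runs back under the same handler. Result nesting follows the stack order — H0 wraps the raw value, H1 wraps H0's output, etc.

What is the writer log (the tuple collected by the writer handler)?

Evaluation trace:
put(-1) @ H2 ⇒ s:=-1
tell(0) @ H1 ⇒ log+=0
put(3) @ H2 ⇒ s:=3
tell(0) @ H1 ⇒ log+=0
H0 returns [0]
H1 returns ([0], (0, 0))
H2 returns (([0], (0, 0)), 3)
= (([0], (0, 0)), 3)

Answer: (0, 0)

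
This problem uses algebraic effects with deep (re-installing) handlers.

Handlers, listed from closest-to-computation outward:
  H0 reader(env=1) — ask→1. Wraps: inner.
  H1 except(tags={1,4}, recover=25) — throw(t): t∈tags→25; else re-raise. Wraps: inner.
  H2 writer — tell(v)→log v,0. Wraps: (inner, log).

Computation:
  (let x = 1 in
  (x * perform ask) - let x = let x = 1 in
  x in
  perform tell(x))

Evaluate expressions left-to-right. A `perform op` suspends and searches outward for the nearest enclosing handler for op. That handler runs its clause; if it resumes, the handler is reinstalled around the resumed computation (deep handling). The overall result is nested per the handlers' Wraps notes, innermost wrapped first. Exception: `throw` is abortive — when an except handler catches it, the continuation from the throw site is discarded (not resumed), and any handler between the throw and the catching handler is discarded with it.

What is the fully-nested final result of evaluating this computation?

Evaluation trace:
ask @ H0 ⇒ 1
tell(1) @ H2 ⇒ log+=1
H0 returns 1
H1 returns 1
H2 returns (1, (1))
= (1, (1))

Answer: (1, (1))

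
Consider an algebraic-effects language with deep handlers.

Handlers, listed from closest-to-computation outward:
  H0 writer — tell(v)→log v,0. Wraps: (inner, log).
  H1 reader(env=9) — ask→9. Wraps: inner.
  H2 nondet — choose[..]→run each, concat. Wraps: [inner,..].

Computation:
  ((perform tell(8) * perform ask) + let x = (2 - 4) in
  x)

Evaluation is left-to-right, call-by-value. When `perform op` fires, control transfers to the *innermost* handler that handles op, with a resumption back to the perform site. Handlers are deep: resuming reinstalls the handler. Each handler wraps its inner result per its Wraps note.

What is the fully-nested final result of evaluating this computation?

Working:
tell(8) @ H0 ⇒ log+=8
ask @ H1 ⇒ 9
H0 returns (-2, (8))
H1 returns (-2, (8))
H2 returns [(-2, (8))]
= [(-2, (8))]

Answer: [(-2, (8))]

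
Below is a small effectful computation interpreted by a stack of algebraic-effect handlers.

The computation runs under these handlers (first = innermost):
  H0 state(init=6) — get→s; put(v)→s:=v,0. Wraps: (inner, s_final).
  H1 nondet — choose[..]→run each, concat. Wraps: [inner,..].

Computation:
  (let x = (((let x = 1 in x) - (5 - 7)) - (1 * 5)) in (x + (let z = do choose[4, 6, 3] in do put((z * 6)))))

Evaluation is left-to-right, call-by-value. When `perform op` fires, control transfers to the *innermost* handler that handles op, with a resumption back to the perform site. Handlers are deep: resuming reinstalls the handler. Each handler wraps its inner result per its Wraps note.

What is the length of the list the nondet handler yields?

Working:
choose[4, 6, 3] @ H1
  branch[0] choose=4:
    put(24) @ H0 ⇒ s:=24
    H0 returns (-2, 24)
    H1 returns [(-2, 24)]
  branch[1] choose=6:
    put(36) @ H0 ⇒ s:=36
    H0 returns (-2, 36)
    H1 returns [(-2, 36)]
  branch[2] choose=3:
    put(18) @ H0 ⇒ s:=18
    H0 returns (-2, 18)
    H1 returns [(-2, 18)]
= [(-2, 24), (-2, 36), (-2, 18)]

Answer: 3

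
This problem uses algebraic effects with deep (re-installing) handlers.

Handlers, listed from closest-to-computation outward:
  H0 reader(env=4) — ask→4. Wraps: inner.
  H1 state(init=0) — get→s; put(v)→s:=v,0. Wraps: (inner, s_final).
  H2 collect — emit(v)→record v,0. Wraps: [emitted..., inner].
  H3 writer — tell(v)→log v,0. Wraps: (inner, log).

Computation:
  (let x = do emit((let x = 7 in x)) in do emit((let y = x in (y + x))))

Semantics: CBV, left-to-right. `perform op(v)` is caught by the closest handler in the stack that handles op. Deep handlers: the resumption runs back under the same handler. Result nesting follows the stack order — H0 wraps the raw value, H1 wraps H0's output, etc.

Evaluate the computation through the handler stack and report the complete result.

Working:
emit(7) @ H2 ⇒ out+=7
emit(0) @ H2 ⇒ out+=0
H0 returns 0
H1 returns (0, 0)
H2 returns [7, 0, (0, 0)]
H3 returns ([7, 0, (0, 0)], ())
= ([7, 0, (0, 0)], ())

Answer: ([7, 0, (0, 0)], ())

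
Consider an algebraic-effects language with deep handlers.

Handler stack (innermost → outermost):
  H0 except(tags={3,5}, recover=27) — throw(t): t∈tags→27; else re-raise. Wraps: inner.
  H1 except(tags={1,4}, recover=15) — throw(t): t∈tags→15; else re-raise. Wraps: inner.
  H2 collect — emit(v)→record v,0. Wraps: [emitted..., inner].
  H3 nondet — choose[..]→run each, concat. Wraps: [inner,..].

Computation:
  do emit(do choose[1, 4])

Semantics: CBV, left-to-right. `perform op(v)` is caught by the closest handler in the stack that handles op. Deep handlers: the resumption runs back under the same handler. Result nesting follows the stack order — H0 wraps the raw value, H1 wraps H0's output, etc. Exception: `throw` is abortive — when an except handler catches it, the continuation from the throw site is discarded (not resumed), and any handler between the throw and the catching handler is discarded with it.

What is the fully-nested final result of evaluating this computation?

Answer: [[1, 0], [4, 0]]

Step-by-step:
choose[1, 4] @ H3
  branch[0] choose=1:
    emit(1) @ H2 ⇒ out+=1
    H0 returns 0
    H1 returns 0
    H2 returns [1, 0]
    H3 returns [[1, 0]]
  branch[1] choose=4:
    emit(4) @ H2 ⇒ out+=4
    H0 returns 0
    H1 returns 0
    H2 returns [4, 0]
    H3 returns [[4, 0]]
= [[1, 0], [4, 0]]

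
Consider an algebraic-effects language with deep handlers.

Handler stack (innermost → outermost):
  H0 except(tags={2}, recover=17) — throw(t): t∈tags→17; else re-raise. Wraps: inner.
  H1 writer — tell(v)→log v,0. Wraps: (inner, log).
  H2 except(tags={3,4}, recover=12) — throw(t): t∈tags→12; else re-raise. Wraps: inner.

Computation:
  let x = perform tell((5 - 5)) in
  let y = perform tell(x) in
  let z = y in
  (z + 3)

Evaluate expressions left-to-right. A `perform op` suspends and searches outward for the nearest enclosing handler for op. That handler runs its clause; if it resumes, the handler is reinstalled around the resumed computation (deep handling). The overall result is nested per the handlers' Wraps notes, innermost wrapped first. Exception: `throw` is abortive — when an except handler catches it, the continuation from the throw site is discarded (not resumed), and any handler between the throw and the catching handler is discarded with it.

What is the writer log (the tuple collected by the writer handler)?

Step-by-step:
tell(0) @ H1 ⇒ log+=0
tell(0) @ H1 ⇒ log+=0
H0 returns 3
H1 returns (3, (0, 0))
H2 returns (3, (0, 0))
= (3, (0, 0))

Answer: (0, 0)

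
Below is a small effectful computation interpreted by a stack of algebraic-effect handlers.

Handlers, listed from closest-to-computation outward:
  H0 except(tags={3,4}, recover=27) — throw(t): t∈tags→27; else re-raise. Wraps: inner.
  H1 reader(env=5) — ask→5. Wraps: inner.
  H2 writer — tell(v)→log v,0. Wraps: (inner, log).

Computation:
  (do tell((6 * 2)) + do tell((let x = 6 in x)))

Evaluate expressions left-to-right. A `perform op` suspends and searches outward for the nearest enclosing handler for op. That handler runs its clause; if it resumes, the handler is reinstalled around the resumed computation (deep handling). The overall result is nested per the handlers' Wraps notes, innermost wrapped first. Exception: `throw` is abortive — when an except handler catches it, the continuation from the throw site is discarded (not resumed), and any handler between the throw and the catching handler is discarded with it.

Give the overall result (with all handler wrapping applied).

Working:
tell(12) @ H2 ⇒ log+=12
tell(6) @ H2 ⇒ log+=6
H0 returns 0
H1 returns 0
H2 returns (0, (12, 6))
= (0, (12, 6))

Answer: (0, (12, 6))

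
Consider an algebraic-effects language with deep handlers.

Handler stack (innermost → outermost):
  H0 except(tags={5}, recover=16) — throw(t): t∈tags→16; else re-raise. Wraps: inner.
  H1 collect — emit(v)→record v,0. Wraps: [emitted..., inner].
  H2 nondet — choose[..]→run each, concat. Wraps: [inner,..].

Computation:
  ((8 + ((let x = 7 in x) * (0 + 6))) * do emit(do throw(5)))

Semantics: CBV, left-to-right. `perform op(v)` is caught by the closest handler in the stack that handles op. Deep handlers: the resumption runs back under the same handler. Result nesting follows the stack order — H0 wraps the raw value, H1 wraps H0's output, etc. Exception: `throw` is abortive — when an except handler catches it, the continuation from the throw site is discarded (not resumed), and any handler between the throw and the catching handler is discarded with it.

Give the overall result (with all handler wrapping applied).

Working:
throw(5) @ H0 caught ⇒ 16
H1 returns [16]
H2 returns [[16]]
= [[16]]

Answer: [[16]]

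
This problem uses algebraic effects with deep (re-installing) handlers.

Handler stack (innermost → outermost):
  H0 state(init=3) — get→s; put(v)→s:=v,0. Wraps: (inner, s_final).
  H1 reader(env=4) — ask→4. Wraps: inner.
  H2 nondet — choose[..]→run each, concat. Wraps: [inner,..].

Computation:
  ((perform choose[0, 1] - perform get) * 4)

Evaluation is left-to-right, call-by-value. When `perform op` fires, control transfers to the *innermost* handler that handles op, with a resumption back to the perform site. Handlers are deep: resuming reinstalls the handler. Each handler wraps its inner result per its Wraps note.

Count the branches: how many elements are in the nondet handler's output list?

Answer: 2

Evaluation trace:
choose[0, 1] @ H2
  branch[0] choose=0:
    get @ H0 ⇒ 3
    H0 returns (-12, 3)
    H1 returns (-12, 3)
    H2 returns [(-12, 3)]
  branch[1] choose=1:
    get @ H0 ⇒ 3
    H0 returns (-8, 3)
    H1 returns (-8, 3)
    H2 returns [(-8, 3)]
= [(-12, 3), (-8, 3)]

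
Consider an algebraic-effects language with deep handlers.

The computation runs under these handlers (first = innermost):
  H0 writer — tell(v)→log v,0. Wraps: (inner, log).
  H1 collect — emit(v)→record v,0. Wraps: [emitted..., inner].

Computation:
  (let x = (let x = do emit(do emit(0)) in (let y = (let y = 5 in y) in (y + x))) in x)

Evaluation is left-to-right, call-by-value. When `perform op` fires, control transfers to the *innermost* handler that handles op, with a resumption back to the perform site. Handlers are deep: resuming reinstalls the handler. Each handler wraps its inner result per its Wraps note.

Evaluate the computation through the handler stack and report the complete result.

Working:
emit(0) @ H1 ⇒ out+=0
emit(0) @ H1 ⇒ out+=0
H0 returns (5, ())
H1 returns [0, 0, (5, ())]
= [0, 0, (5, ())]

Answer: [0, 0, (5, ())]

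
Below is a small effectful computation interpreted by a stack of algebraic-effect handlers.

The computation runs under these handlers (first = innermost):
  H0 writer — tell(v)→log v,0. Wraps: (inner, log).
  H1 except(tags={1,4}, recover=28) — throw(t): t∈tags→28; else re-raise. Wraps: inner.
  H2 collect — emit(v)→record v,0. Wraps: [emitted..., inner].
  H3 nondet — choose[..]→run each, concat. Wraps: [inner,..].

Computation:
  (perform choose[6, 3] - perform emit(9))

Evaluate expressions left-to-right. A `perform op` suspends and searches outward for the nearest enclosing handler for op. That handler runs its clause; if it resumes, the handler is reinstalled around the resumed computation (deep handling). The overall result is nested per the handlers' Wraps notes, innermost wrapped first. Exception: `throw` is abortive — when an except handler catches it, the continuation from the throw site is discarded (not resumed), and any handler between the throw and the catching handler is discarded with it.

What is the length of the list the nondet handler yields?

Working:
choose[6, 3] @ H3
  branch[0] choose=6:
    emit(9) @ H2 ⇒ out+=9
    H0 returns (6, ())
    H1 returns (6, ())
    H2 returns [9, (6, ())]
    H3 returns [[9, (6, ())]]
  branch[1] choose=3:
    emit(9) @ H2 ⇒ out+=9
    H0 returns (3, ())
    H1 returns (3, ())
    H2 returns [9, (3, ())]
    H3 returns [[9, (3, ())]]
= [[9, (6, ())], [9, (3, ())]]

Answer: 2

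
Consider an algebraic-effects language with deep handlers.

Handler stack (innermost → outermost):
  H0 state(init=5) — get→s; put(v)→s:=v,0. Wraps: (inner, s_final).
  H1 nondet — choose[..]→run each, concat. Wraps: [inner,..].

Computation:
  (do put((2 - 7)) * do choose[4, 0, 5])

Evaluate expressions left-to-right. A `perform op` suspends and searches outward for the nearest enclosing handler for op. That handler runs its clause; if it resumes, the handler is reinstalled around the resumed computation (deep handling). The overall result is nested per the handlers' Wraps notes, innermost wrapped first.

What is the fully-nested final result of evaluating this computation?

Working:
put(-5) @ H0 ⇒ s:=-5
choose[4, 0, 5] @ H1
  branch[0] choose=4:
    H0 returns (0, -5)
    H1 returns [(0, -5)]
  branch[1] choose=0:
    H0 returns (0, -5)
    H1 returns [(0, -5)]
  branch[2] choose=5:
    H0 returns (0, -5)
    H1 returns [(0, -5)]
= [(0, -5), (0, -5), (0, -5)]

Answer: [(0, -5), (0, -5), (0, -5)]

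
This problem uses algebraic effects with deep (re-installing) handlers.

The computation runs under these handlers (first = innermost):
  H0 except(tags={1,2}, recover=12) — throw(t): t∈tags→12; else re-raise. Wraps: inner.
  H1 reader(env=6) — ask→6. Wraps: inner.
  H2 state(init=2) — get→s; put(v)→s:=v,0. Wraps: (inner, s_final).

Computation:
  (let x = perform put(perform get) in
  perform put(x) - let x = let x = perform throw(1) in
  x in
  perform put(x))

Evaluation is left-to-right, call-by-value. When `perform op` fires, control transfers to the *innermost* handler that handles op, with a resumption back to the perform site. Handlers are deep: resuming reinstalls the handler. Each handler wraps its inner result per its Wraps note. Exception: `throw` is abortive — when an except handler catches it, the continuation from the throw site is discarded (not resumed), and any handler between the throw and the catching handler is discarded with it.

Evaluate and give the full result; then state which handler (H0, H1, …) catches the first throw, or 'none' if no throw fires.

Working:
get @ H2 ⇒ 2
put(2) @ H2 ⇒ s:=2
put(0) @ H2 ⇒ s:=0
throw(1) @ H0 caught ⇒ 12
H1 returns 12
H2 returns (12, 0)
= (12, 0)

Answer: (12, 0) ; first throw caught by: H0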